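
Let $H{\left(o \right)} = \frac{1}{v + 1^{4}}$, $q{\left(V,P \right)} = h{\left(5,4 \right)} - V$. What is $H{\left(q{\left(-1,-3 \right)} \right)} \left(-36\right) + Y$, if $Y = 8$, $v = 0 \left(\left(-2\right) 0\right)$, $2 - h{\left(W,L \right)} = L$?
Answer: $-28$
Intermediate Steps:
$h{\left(W,L \right)} = 2 - L$
$v = 0$ ($v = 0 \cdot 0 = 0$)
$q{\left(V,P \right)} = -2 - V$ ($q{\left(V,P \right)} = \left(2 - 4\right) - V = -2 - V$)
$H{\left(o \right)} = 1$ ($H{\left(o \right)} = \frac{1}{0 + 1^{4}} = \frac{1}{0 + 1} = 1^{-1} = 1$)
$H{\left(q{\left(-1,-3 \right)} \right)} \left(-36\right) + Y = 1 \left(-36\right) + 8 = -36 + 8 = -28$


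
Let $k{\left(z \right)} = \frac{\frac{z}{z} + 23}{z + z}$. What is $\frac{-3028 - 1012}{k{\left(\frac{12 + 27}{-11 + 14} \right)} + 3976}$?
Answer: $- \frac{2626}{2585} \approx -1.0159$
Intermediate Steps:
$k{\left(z \right)} = \frac{12}{z}$ ($k{\left(z \right)} = \frac{1 + 23}{2 z} = 24 \frac{1}{2 z} = \frac{12}{z}$)
$\frac{-3028 - 1012}{k{\left(\frac{12 + 27}{-11 + 14} \right)} + 3976} = \frac{-3028 - 1012}{\frac{12}{\left(12 + 27\right) \frac{1}{-11 + 14}} + 3976} = - \frac{4040}{\frac{12}{39 \cdot \frac{1}{3}} + 3976} = - \frac{4040}{\frac{12}{13} + 3976} = - \frac{4040}{\frac{51700}{13}} = \left(-4040\right) \frac{13}{51700} = - \frac{2626}{2585}$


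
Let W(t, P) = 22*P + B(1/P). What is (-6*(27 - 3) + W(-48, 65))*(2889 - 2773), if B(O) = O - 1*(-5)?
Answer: 9734256/65 ≈ 1.4976e+5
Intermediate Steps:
B(O) = 5 + O (B(O) = O + 5 = 5 + O)
W(t, P) = 5 + 1/P + 22*P (W(t, P) = 22*P + (5 + 1/P) = 5 + 1/P + 22*P)
(-6*(27 - 3) + W(-48, 65))*(2889 - 2773) = (-6*(27 - 3) + (5 + 1/65 + 22*65))*(2889 - 2773) = (-6*24 + (5 + 1/65 + 1430))*116 = (-144 + 93276/65)*116 = (83916/65)*116 = 9734256/65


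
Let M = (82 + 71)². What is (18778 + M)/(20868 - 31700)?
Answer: -42187/10832 ≈ -3.8947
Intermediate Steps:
M = 23409 (M = 153² = 23409)
(18778 + M)/(20868 - 31700) = (18778 + 23409)/(20868 - 31700) = 42187/(-10832) = 42187*(-1/10832) = -42187/10832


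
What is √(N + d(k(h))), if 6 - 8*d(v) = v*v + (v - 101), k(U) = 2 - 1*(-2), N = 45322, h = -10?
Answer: √725326/4 ≈ 212.92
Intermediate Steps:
k(U) = 4 (k(U) = 2 + 2 = 4)
d(v) = 107/8 - v/8 - v²/8 (d(v) = ¾ - (v*v + (v - 101))/8 = ¾ - (v² + (-101 + v))/8 = ¾ - (-101 + v + v²)/8 = ¾ + (101/8 - v/8 - v²/8) = 107/8 - v/8 - v²/8)
√(N + d(k(h))) = √(45322 + (107/8 - ⅛*4 - ⅛*4²)) = √(45322 + (107/8 - ½ - ⅛*16)) = √(45322 + (107/8 - ½ - 2)) = √(45322 + 87/8) = √(362663/8) = √725326/4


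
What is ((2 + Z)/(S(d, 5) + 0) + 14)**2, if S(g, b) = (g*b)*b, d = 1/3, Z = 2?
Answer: 131044/625 ≈ 209.67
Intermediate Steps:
d = 1/3 (d = 1*(1/3) = 1/3 ≈ 0.33333)
S(g, b) = g*b**2 (S(g, b) = (b*g)*b = g*b**2)
((2 + Z)/(S(d, 5) + 0) + 14)**2 = ((2 + 2)/((1/3)*5**2 + 0) + 14)**2 = (4/((1/3)*25 + 0) + 14)**2 = (4/(25/3 + 0) + 14)**2 = (4/(25/3) + 14)**2 = (4*(3/25) + 14)**2 = (12/25 + 14)**2 = (362/25)**2 = 131044/625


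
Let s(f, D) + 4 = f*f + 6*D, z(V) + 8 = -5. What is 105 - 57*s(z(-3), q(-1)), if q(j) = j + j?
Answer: -8616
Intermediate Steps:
z(V) = -13 (z(V) = -8 - 5 = -13)
q(j) = 2*j
s(f, D) = -4 + f**2 + 6*D (s(f, D) = -4 + (f*f + 6*D) = -4 + (f**2 + 6*D) = -4 + f**2 + 6*D)
105 - 57*s(z(-3), q(-1)) = 105 - 57*(-4 + (-13)**2 + 6*(2*(-1))) = 105 - 57*(-4 + 169 + 6*(-2)) = 105 - 57*(-4 + 169 - 12) = 105 - 57*153 = 105 - 8721 = -8616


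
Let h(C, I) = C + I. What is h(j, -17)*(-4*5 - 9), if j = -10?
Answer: 783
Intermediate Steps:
h(j, -17)*(-4*5 - 9) = (-10 - 17)*(-4*5 - 9) = -27*(-20 - 9) = -27*(-29) = 783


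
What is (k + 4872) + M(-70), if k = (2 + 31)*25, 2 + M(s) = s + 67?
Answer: 5692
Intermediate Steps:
M(s) = 65 + s (M(s) = -2 + (s + 67) = -2 + (67 + s) = 65 + s)
k = 825 (k = 33*25 = 825)
(k + 4872) + M(-70) = (825 + 4872) + (65 - 70) = 5697 - 5 = 5692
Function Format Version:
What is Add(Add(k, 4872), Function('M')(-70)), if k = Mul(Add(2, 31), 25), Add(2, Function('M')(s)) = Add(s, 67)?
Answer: 5692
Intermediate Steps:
Function('M')(s) = Add(65, s) (Function('M')(s) = Add(-2, Add(s, 67)) = Add(-2, Add(67, s)) = Add(65, s))
k = 825 (k = Mul(33, 25) = 825)
Add(Add(k, 4872), Function('M')(-70)) = Add(Add(825, 4872), Add(65, -70)) = Add(5697, -5) = 5692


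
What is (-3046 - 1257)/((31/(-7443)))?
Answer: 32027229/31 ≈ 1.0331e+6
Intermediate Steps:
(-3046 - 1257)/((31/(-7443))) = -4303/(31*(-1/7443)) = -4303/(-31/7443) = -4303*(-7443/31) = 32027229/31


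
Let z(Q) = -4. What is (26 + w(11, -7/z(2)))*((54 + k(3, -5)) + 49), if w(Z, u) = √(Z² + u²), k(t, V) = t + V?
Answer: 2626 + 101*√1985/4 ≈ 3751.0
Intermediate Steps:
k(t, V) = V + t
(26 + w(11, -7/z(2)))*((54 + k(3, -5)) + 49) = (26 + √(11² + (-7/(-4))²))*((54 + (-5 + 3)) + 49) = (26 + √(121 + (-7*(-¼))²))*((54 - 2) + 49) = (26 + √(121 + (7/4)²))*(52 + 49) = (26 + √(121 + 49/16))*101 = (26 + √(1985/16))*101 = (26 + √1985/4)*101 = 2626 + 101*√1985/4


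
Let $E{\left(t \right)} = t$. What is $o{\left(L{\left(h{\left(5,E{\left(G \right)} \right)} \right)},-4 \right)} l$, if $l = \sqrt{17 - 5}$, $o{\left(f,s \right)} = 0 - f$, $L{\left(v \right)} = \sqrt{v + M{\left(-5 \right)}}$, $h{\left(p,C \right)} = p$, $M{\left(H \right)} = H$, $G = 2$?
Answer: $0$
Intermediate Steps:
$L{\left(v \right)} = \sqrt{-5 + v}$ ($L{\left(v \right)} = \sqrt{v - 5} = \sqrt{-5 + v}$)
$o{\left(f,s \right)} = - f$
$l = 2 \sqrt{3}$ ($l = \sqrt{12} = 2 \sqrt{3} \approx 3.4641$)
$o{\left(L{\left(h{\left(5,E{\left(G \right)} \right)} \right)},-4 \right)} l = - \sqrt{-5 + 5} \cdot 2 \sqrt{3} = - \sqrt{0} \cdot 2 \sqrt{3} = \left(-1\right) 0 \cdot 2 \sqrt{3} = 0 \cdot 2 \sqrt{3} = 0$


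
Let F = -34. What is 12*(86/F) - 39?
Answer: -1179/17 ≈ -69.353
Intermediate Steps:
12*(86/F) - 39 = 12*(86/(-34)) - 39 = 12*(86*(-1/34)) - 39 = 12*(-43/17) - 39 = -516/17 - 39 = -1179/17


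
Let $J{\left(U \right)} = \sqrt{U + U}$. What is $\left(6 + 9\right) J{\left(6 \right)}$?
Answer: $30 \sqrt{3} \approx 51.962$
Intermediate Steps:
$J{\left(U \right)} = \sqrt{2} \sqrt{U}$ ($J{\left(U \right)} = \sqrt{2 U} = \sqrt{2} \sqrt{U}$)
$\left(6 + 9\right) J{\left(6 \right)} = \left(6 + 9\right) \sqrt{2} \sqrt{6} = 15 \cdot 2 \sqrt{3} = 30 \sqrt{3}$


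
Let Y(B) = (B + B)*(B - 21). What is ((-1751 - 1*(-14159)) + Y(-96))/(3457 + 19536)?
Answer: 34872/22993 ≈ 1.5166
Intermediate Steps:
Y(B) = 2*B*(-21 + B) (Y(B) = (2*B)*(-21 + B) = 2*B*(-21 + B))
((-1751 - 1*(-14159)) + Y(-96))/(3457 + 19536) = ((-1751 - 1*(-14159)) + 2*(-96)*(-21 - 96))/(3457 + 19536) = ((-1751 + 14159) + 2*(-96)*(-117))/22993 = (12408 + 22464)*(1/22993) = 34872*(1/22993) = 34872/22993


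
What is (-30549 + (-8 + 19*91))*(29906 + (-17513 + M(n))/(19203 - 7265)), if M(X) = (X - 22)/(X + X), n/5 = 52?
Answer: -668954331110933/775970 ≈ -8.6209e+8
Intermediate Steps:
n = 260 (n = 5*52 = 260)
M(X) = (-22 + X)/(2*X) (M(X) = (-22 + X)/((2*X)) = (-22 + X)*(1/(2*X)) = (-22 + X)/(2*X))
(-30549 + (-8 + 19*91))*(29906 + (-17513 + M(n))/(19203 - 7265)) = (-30549 + (-8 + 19*91))*(29906 + (-17513 + (½)*(-22 + 260)/260)/(19203 - 7265)) = (-30549 + (-8 + 1729))*(29906 + (-17513 + (½)*(1/260)*238)/11938) = (-30549 + 1721)*(29906 + (-17513 + 119/260)*(1/11938)) = -28828*(29906 - 4553261/260*1/11938) = -28828*(29906 - 4553261/3103880) = -28828*92820082019/3103880 = -668954331110933/775970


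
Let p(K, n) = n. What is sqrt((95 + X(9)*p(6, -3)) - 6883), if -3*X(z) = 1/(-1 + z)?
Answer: I*sqrt(108606)/4 ≈ 82.389*I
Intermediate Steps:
X(z) = -1/(3*(-1 + z))
sqrt((95 + X(9)*p(6, -3)) - 6883) = sqrt((95 - 1/(-3 + 3*9)*(-3)) - 6883) = sqrt((95 - 1/(-3 + 27)*(-3)) - 6883) = sqrt((95 - 1/24*(-3)) - 6883) = sqrt((95 + 1/8) - 6883) = sqrt(761/8 - 6883) = sqrt(-54303/8) = I*sqrt(108606)/4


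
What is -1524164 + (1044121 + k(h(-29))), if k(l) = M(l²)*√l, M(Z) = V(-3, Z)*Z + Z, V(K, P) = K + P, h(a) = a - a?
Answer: -480043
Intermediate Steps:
h(a) = 0
M(Z) = Z + Z*(-3 + Z) (M(Z) = (-3 + Z)*Z + Z = Z*(-3 + Z) + Z = Z + Z*(-3 + Z))
k(l) = l^(5/2)*(-2 + l²) (k(l) = (l²*(-2 + l²))*√l = l^(5/2)*(-2 + l²))
-1524164 + (1044121 + k(h(-29))) = -1524164 + (1044121 + 0^(5/2)*(-2 + 0²)) = -1524164 + (1044121 + 0*(-2 + 0)) = -1524164 + (1044121 + 0*(-2)) = -1524164 + (1044121 + 0) = -1524164 + 1044121 = -480043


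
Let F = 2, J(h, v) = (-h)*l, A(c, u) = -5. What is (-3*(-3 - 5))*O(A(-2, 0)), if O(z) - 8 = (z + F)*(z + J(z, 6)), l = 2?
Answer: -168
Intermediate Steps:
J(h, v) = -2*h (J(h, v) = -h*2 = -2*h)
O(z) = 8 - z*(2 + z) (O(z) = 8 + (z + 2)*(z - 2*z) = 8 + (2 + z)*(-z) = 8 - z*(2 + z))
(-3*(-3 - 5))*O(A(-2, 0)) = (-3*(-3 - 5))*(8 - 1*(-5)² - 2*(-5)) = (-3*(-8))*(8 - 1*25 + 10) = (-1*(-24))*(8 - 25 + 10) = 24*(-7) = -168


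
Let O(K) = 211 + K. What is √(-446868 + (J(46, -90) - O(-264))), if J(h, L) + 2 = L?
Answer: I*√446907 ≈ 668.51*I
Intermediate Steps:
J(h, L) = -2 + L
√(-446868 + (J(46, -90) - O(-264))) = √(-446868 + ((-2 - 90) - (211 - 264))) = √(-446868 + (-92 - 1*(-53))) = √(-446868 + (-92 + 53)) = √(-446868 - 39) = √(-446907) = I*√446907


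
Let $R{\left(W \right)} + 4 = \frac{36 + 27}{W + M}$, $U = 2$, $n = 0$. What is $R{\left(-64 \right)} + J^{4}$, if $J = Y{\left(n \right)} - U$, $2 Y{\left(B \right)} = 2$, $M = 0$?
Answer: $- \frac{255}{64} \approx -3.9844$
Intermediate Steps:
$Y{\left(B \right)} = 1$ ($Y{\left(B \right)} = \frac{1}{2} \cdot 2 = 1$)
$R{\left(W \right)} = -4 + \frac{63}{W}$ ($R{\left(W \right)} = -4 + \frac{36 + 27}{W + 0} = -4 + \frac{63}{W}$)
$J = -1$ ($J = 1 - 2 = -1$)
$R{\left(-64 \right)} + J^{4} = \left(-4 + \frac{63}{-64}\right) + \left(-1\right)^{4} = \left(-4 + 63 \left(- \frac{1}{64}\right)\right) + 1 = \left(-4 - \frac{63}{64}\right) + 1 = - \frac{319}{64} + 1 = - \frac{255}{64}$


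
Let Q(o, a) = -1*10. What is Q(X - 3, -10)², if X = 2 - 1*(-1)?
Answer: 100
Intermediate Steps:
X = 3 (X = 2 + 1 = 3)
Q(o, a) = -10
Q(X - 3, -10)² = (-10)² = 100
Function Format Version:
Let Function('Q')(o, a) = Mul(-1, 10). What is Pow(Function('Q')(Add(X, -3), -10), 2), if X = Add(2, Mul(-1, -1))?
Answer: 100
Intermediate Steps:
X = 3 (X = Add(2, 1) = 3)
Function('Q')(o, a) = -10
Pow(Function('Q')(Add(X, -3), -10), 2) = Pow(-10, 2) = 100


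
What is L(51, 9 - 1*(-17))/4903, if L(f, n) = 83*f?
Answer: 4233/4903 ≈ 0.86335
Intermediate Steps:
L(51, 9 - 1*(-17))/4903 = (83*51)/4903 = 4233*(1/4903) = 4233/4903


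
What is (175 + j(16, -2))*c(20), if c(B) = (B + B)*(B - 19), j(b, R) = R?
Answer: 6920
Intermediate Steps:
c(B) = 2*B*(-19 + B) (c(B) = (2*B)*(-19 + B) = 2*B*(-19 + B))
(175 + j(16, -2))*c(20) = (175 - 2)*(2*20*(-19 + 20)) = 173*(2*20*1) = 173*40 = 6920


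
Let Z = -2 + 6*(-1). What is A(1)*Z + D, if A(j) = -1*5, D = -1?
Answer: 39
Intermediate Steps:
A(j) = -5
Z = -8 (Z = -2 - 6 = -8)
A(1)*Z + D = -5*(-8) - 1 = 40 - 1 = 39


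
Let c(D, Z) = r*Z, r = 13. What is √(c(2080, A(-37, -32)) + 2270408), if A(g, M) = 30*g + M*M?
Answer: √2269290 ≈ 1506.4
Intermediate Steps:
A(g, M) = M² + 30*g (A(g, M) = 30*g + M² = M² + 30*g)
c(D, Z) = 13*Z
√(c(2080, A(-37, -32)) + 2270408) = √(13*((-32)² + 30*(-37)) + 2270408) = √(13*(1024 - 1110) + 2270408) = √(13*(-86) + 2270408) = √(-1118 + 2270408) = √2269290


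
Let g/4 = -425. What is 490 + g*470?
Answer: -798510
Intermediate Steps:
g = -1700 (g = 4*(-425) = -1700)
490 + g*470 = 490 - 1700*470 = 490 - 799000 = -798510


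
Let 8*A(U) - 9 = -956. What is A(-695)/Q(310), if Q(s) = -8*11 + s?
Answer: -947/1776 ≈ -0.53322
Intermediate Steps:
A(U) = -947/8 (A(U) = 9/8 + (⅛)*(-956) = 9/8 - 239/2 = -947/8)
Q(s) = -88 + s
A(-695)/Q(310) = -947/(8*(-88 + 310)) = -947/8/222 = -947/8*1/222 = -947/1776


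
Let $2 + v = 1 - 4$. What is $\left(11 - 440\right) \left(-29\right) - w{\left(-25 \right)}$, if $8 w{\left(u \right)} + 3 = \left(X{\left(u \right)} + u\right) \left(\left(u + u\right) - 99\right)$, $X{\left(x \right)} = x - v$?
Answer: $\frac{46413}{4} \approx 11603.0$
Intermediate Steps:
$v = -5$ ($v = -2 + \left(1 - 4\right) = -2 - 3 = -5$)
$X{\left(x \right)} = 5 + x$ ($X{\left(x \right)} = x - -5 = x + 5 = 5 + x$)
$w{\left(u \right)} = - \frac{3}{8} + \frac{\left(-99 + 2 u\right) \left(5 + 2 u\right)}{8}$ ($w{\left(u \right)} = - \frac{3}{8} + \frac{\left(\left(5 + u\right) + u\right) \left(\left(u + u\right) - 99\right)}{8} = - \frac{3}{8} + \frac{\left(5 + 2 u\right) \left(2 u - 99\right)}{8} = - \frac{3}{8} + \frac{\left(5 + 2 u\right) \left(-99 + 2 u\right)}{8} = - \frac{3}{8} + \frac{\left(-99 + 2 u\right) \left(5 + 2 u\right)}{8}$)
$\left(11 - 440\right) \left(-29\right) - w{\left(-25 \right)} = \left(11 - 440\right) \left(-29\right) - \left(- \frac{249}{4} + \frac{\left(-25\right)^{2}}{2} - - \frac{1175}{2}\right) = \left(-429\right) \left(-29\right) - \left(- \frac{249}{4} + \frac{1}{2} \cdot 625 + \frac{1175}{2}\right) = 12441 - \left(- \frac{249}{4} + \frac{625}{2} + \frac{1175}{2}\right) = 12441 - \frac{3351}{4} = \frac{46413}{4}$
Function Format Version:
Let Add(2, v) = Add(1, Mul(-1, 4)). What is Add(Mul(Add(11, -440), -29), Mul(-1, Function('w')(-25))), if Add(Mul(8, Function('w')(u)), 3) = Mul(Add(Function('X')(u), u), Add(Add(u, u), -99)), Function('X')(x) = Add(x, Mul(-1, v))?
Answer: Rational(46413, 4) ≈ 11603.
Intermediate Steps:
v = -5 (v = Add(-2, Add(1, Mul(-1, 4))) = Add(-2, Add(1, -4)) = Add(-2, -3) = -5)
Function('X')(x) = Add(5, x) (Function('X')(x) = Add(x, Mul(-1, -5)) = Add(x, 5) = Add(5, x))
Function('w')(u) = Add(Rational(-3, 8), Mul(Rational(1, 8), Add(-99, Mul(2, u)), Add(5, Mul(2, u)))) (Function('w')(u) = Add(Rational(-3, 8), Mul(Rational(1, 8), Mul(Add(Add(5, u), u), Add(Add(u, u), -99)))) = Add(Rational(-3, 8), Mul(Rational(1, 8), Mul(Add(5, Mul(2, u)), Add(Mul(2, u), -99)))) = Add(Rational(-3, 8), Mul(Rational(1, 8), Mul(Add(5, Mul(2, u)), Add(-99, Mul(2, u))))) = Add(Rational(-3, 8), Mul(Rational(1, 8), Mul(Add(-99, Mul(2, u)), Add(5, Mul(2, u))))) = Add(Rational(-3, 8), Mul(Rational(1, 8), Add(-99, Mul(2, u)), Add(5, Mul(2, u)))))
Add(Mul(Add(11, -440), -29), Mul(-1, Function('w')(-25))) = Add(Mul(Add(11, -440), -29), Mul(-1, Add(Rational(-249, 4), Mul(Rational(1, 2), Pow(-25, 2)), Mul(Rational(-47, 2), -25)))) = Add(Mul(-429, -29), Mul(-1, Add(Rational(-249, 4), Mul(Rational(1, 2), 625), Rational(1175, 2)))) = Add(12441, Mul(-1, Add(Rational(-249, 4), Rational(625, 2), Rational(1175, 2)))) = Add(12441, Mul(-1, Rational(3351, 4))) = Add(12441, Rational(-3351, 4)) = Rational(46413, 4)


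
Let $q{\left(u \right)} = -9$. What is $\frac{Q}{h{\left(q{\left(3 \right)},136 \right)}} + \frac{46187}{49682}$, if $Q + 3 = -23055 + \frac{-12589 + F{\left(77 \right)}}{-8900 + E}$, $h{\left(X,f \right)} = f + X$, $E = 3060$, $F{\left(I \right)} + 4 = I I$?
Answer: $- \frac{207985233501}{1151504555} \approx -180.62$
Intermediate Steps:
$F{\left(I \right)} = -4 + I^{2}$ ($F{\left(I \right)} = -4 + I I = -4 + I^{2}$)
$h{\left(X,f \right)} = X + f$
$Q = - \frac{16831507}{730}$ ($Q = -3 - \left(23055 - \frac{-12589 - \left(4 - 77^{2}\right)}{-8900 + 3060}\right) = -3 - \left(23055 - \frac{-12589 + \left(-4 + 5929\right)}{-5840}\right) = -3 - \left(23055 - \left(-12589 + 5925\right) \left(- \frac{1}{5840}\right)\right) = -3 - \frac{16829317}{730} = - \frac{16831507}{730} \approx -23057.0$)
$\frac{Q}{h{\left(q{\left(3 \right)},136 \right)}} + \frac{46187}{49682} = - \frac{16831507}{730 \left(-9 + 136\right)} + \frac{46187}{49682} = - \frac{16831507}{730 \cdot 127} + 46187 \cdot \frac{1}{49682} = \left(- \frac{16831507}{730}\right) \frac{1}{127} + \frac{46187}{49682} = - \frac{16831507}{92710} + \frac{46187}{49682} = - \frac{207985233501}{1151504555}$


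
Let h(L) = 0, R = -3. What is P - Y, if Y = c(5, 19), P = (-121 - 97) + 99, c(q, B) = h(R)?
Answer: -119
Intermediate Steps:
c(q, B) = 0
P = -119 (P = -218 + 99 = -119)
Y = 0
P - Y = -119 - 1*0 = -119 + 0 = -119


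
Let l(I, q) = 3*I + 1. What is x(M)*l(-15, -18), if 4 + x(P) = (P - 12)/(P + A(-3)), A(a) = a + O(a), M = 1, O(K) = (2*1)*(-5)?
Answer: 407/3 ≈ 135.67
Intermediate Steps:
O(K) = -10 (O(K) = 2*(-5) = -10)
A(a) = -10 + a (A(a) = a - 10 = -10 + a)
x(P) = -4 + (-12 + P)/(-13 + P) (x(P) = -4 + (P - 12)/(P + (-10 - 3)) = -4 + (-12 + P)/(P - 13) = -4 + (-12 + P)/(-13 + P))
l(I, q) = 1 + 3*I
x(M)*l(-15, -18) = ((40 - 3*1)/(-13 + 1))*(1 + 3*(-15)) = ((40 - 3)/(-12))*(1 - 45) = -1/12*37*(-44) = -37/12*(-44) = 407/3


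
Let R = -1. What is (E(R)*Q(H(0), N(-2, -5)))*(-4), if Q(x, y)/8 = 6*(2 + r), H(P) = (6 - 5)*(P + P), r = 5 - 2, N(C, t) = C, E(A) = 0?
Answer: 0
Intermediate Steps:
r = 3
H(P) = 2*P (H(P) = 1*(2*P) = 2*P)
Q(x, y) = 240 (Q(x, y) = 8*(6*(2 + 3)) = 8*(6*5) = 8*30 = 240)
(E(R)*Q(H(0), N(-2, -5)))*(-4) = (0*240)*(-4) = 0*(-4) = 0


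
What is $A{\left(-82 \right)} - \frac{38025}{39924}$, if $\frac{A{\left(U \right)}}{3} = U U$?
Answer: $\frac{89478767}{4436} \approx 20171.0$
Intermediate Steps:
$A{\left(U \right)} = 3 U^{2}$ ($A{\left(U \right)} = 3 U U = 3 U^{2}$)
$A{\left(-82 \right)} - \frac{38025}{39924} = 3 \left(-82\right)^{2} - \frac{38025}{39924} = 3 \cdot 6724 - 38025 \cdot \frac{1}{39924} = 20172 - \frac{4225}{4436} = \frac{89478767}{4436}$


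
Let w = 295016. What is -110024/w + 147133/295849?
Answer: 1357012344/10910023573 ≈ 0.12438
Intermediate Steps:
-110024/w + 147133/295849 = -110024/295016 + 147133/295849 = -110024*1/295016 + 147133*(1/295849) = -13753/36877 + 147133/295849 = 1357012344/10910023573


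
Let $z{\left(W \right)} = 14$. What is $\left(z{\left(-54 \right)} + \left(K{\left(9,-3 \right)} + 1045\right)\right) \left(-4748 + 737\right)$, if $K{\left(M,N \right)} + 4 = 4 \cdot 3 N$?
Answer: $-4087209$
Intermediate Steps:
$K{\left(M,N \right)} = -4 + 12 N$ ($K{\left(M,N \right)} = -4 + 4 \cdot 3 N = -4 + 12 N$)
$\left(z{\left(-54 \right)} + \left(K{\left(9,-3 \right)} + 1045\right)\right) \left(-4748 + 737\right) = \left(14 + \left(\left(-4 + 12 \left(-3\right)\right) + 1045\right)\right) \left(-4748 + 737\right) = \left(14 + \left(\left(-4 - 36\right) + 1045\right)\right) \left(-4011\right) = \left(14 + \left(-40 + 1045\right)\right) \left(-4011\right) = \left(14 + 1005\right) \left(-4011\right) = 1019 \left(-4011\right) = -4087209$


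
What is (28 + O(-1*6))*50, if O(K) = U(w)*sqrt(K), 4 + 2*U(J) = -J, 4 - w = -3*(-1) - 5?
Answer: 1400 - 250*I*sqrt(6) ≈ 1400.0 - 612.37*I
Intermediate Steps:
w = 6 (w = 4 - (-3*(-1) - 5) = 4 - (3 - 5) = 4 - 1*(-2) = 4 + 2 = 6)
U(J) = -2 - J/2 (U(J) = -2 + (-J)/2 = -2 - J/2)
O(K) = -5*sqrt(K) (O(K) = (-2 - 1/2*6)*sqrt(K) = (-2 - 3)*sqrt(K) = -5*sqrt(K))
(28 + O(-1*6))*50 = (28 - 5*I*sqrt(6))*50 = 1400 - 250*I*sqrt(6)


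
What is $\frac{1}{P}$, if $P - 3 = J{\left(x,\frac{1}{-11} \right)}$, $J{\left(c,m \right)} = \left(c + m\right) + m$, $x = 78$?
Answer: $\frac{11}{889} \approx 0.012373$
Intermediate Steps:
$J{\left(c,m \right)} = c + 2 m$
$P = \frac{889}{11}$ ($P = 3 + \left(78 + \frac{2}{-11}\right) = 3 + \left(78 + 2 \left(- \frac{1}{11}\right)\right) = 3 + \left(78 - \frac{2}{11}\right) = 3 + \frac{856}{11} = \frac{889}{11} \approx 80.818$)
$\frac{1}{P} = \frac{1}{\frac{889}{11}} = \frac{11}{889}$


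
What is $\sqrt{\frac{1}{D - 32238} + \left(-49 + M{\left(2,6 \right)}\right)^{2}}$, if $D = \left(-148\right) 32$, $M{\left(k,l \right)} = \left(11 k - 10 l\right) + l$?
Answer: $\frac{\sqrt{8969390034262}}{36974} \approx 81.0$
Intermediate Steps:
$M{\left(k,l \right)} = - 9 l + 11 k$ ($M{\left(k,l \right)} = \left(- 10 l + 11 k\right) + l = - 9 l + 11 k$)
$D = -4736$
$\sqrt{\frac{1}{D - 32238} + \left(-49 + M{\left(2,6 \right)}\right)^{2}} = \sqrt{\frac{1}{-4736 - 32238} + \left(-49 + \left(\left(-9\right) 6 + 11 \cdot 2\right)\right)^{2}} = \sqrt{\frac{1}{-36974} + \left(-49 + \left(-54 + 22\right)\right)^{2}} = \sqrt{- \frac{1}{36974} + \left(-49 - 32\right)^{2}} = \sqrt{- \frac{1}{36974} + \left(-81\right)^{2}} = \sqrt{- \frac{1}{36974} + 6561} = \sqrt{\frac{242586413}{36974}} = \frac{\sqrt{8969390034262}}{36974}$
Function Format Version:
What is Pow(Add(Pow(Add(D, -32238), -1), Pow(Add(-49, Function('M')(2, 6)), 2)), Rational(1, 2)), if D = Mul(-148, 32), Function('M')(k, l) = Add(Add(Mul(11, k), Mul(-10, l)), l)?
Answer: Mul(Rational(1, 36974), Pow(8969390034262, Rational(1, 2))) ≈ 81.000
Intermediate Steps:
Function('M')(k, l) = Add(Mul(-9, l), Mul(11, k)) (Function('M')(k, l) = Add(Add(Mul(-10, l), Mul(11, k)), l) = Add(Mul(-9, l), Mul(11, k)))
D = -4736
Pow(Add(Pow(Add(D, -32238), -1), Pow(Add(-49, Function('M')(2, 6)), 2)), Rational(1, 2)) = Pow(Add(Pow(Add(-4736, -32238), -1), Pow(Add(-49, Add(Mul(-9, 6), Mul(11, 2))), 2)), Rational(1, 2)) = Pow(Add(Pow(-36974, -1), Pow(Add(-49, Add(-54, 22)), 2)), Rational(1, 2)) = Pow(Add(Rational(-1, 36974), Pow(Add(-49, -32), 2)), Rational(1, 2)) = Pow(Add(Rational(-1, 36974), Pow(-81, 2)), Rational(1, 2)) = Pow(Add(Rational(-1, 36974), 6561), Rational(1, 2)) = Pow(Rational(242586413, 36974), Rational(1, 2)) = Mul(Rational(1, 36974), Pow(8969390034262, Rational(1, 2)))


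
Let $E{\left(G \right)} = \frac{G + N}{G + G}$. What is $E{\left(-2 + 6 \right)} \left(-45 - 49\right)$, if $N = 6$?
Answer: $- \frac{235}{2} \approx -117.5$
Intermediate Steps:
$E{\left(G \right)} = \frac{6 + G}{2 G}$ ($E{\left(G \right)} = \frac{G + 6}{G + G} = \frac{6 + G}{2 G}$)
$E{\left(-2 + 6 \right)} \left(-45 - 49\right) = \frac{6 + \left(-2 + 6\right)}{2 \left(-2 + 6\right)} \left(-45 - 49\right) = \frac{6 + 4}{2 \cdot 4} \left(-94\right) = \frac{1}{2} \cdot \frac{1}{4} \cdot 10 \left(-94\right) = \frac{5}{4} \left(-94\right) = - \frac{235}{2}$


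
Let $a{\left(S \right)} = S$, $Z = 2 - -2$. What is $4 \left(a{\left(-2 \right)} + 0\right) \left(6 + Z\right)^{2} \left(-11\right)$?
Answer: $8800$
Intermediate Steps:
$Z = 4$ ($Z = 2 + 2 = 4$)
$4 \left(a{\left(-2 \right)} + 0\right) \left(6 + Z\right)^{2} \left(-11\right) = 4 \left(-2 + 0\right) \left(6 + 4\right)^{2} \left(-11\right) = 4 \left(-2\right) 10^{2} \left(-11\right) = \left(-8\right) 100 \left(-11\right) = \left(-800\right) \left(-11\right) = 8800$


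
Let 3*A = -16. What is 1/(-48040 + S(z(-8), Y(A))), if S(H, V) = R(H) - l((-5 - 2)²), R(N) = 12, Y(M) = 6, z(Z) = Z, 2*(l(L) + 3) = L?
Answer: -2/96099 ≈ -2.0812e-5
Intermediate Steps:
A = -16/3 (A = (⅓)*(-16) = -16/3 ≈ -5.3333)
l(L) = -3 + L/2
S(H, V) = -19/2 (S(H, V) = 12 - (-3 + (-5 - 2)²/2) = 12 - (-3 + (½)*(-7)²) = 12 - (-3 + (½)*49) = 12 - (-3 + 49/2) = 12 - 1*43/2 = 12 - 43/2 = -19/2)
1/(-48040 + S(z(-8), Y(A))) = 1/(-48040 - 19/2) = 1/(-96099/2) = -2/96099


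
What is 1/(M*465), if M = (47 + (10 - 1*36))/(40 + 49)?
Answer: 89/9765 ≈ 0.0091142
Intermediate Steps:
M = 21/89 (M = (47 + (10 - 36))/89 = (47 - 26)*(1/89) = 21*(1/89) = 21/89 ≈ 0.23595)
1/(M*465) = 1/((21/89)*465) = 1/(9765/89) = 89/9765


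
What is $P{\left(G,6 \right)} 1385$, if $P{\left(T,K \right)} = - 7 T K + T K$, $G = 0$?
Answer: $0$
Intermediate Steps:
$P{\left(T,K \right)} = - 6 K T$ ($P{\left(T,K \right)} = - 7 K T + K T = - 6 K T$)
$P{\left(G,6 \right)} 1385 = \left(-6\right) 6 \cdot 0 \cdot 1385 = 0 \cdot 1385 = 0$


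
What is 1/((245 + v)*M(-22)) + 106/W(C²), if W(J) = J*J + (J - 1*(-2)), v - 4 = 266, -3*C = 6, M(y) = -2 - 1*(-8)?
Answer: 163781/33990 ≈ 4.8185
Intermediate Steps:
M(y) = 6 (M(y) = -2 + 8 = 6)
C = -2 (C = -⅓*6 = -2)
v = 270 (v = 4 + 266 = 270)
W(J) = 2 + J + J² (W(J) = J² + (J + 2) = J² + (2 + J) = 2 + J + J²)
1/((245 + v)*M(-22)) + 106/W(C²) = 1/((245 + 270)*6) + 106/(2 + (-2)² + ((-2)²)²) = (⅙)/515 + 106/(2 + 4 + 4²) = (1/515)*(⅙) + 106/(2 + 4 + 16) = 1/3090 + 106/22 = 1/3090 + 106*(1/22) = 1/3090 + 53/11 = 163781/33990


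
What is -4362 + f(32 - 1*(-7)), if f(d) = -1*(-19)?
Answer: -4343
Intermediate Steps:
f(d) = 19
-4362 + f(32 - 1*(-7)) = -4362 + 19 = -4343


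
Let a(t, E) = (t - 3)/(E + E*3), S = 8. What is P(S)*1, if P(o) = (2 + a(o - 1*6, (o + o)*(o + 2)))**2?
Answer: 1635841/409600 ≈ 3.9938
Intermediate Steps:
a(t, E) = (-3 + t)/(4*E) (a(t, E) = (-3 + t)/(E + 3*E) = (-3 + t)/((4*E)) = (-3 + t)*(1/(4*E)) = (-3 + t)/(4*E))
P(o) = (2 + (-9 + o)/(8*o*(2 + o)))**2 (P(o) = (2 + (-3 + (o - 1*6))/(4*(((o + o)*(o + 2)))))**2 = (2 + (-3 + (o - 6))/(4*(((2*o)*(2 + o)))))**2 = (2 + (-3 + (-6 + o))/(4*((2*o*(2 + o)))))**2 = (2 + (1/(2*o*(2 + o)))*(-9 + o)/4)**2 = (2 + (-9 + o)/(8*o*(2 + o)))**2)
P(S)*1 = ((1/64)*(-9 + 8 + 16*8*(2 + 8))**2/(8**2*(2 + 8)**2))*1 = ((1/64)*(1/64)*(-9 + 8 + 16*8*10)**2/10**2)*1 = ((1/64)*(1/64)*(1/100)*(-9 + 8 + 1280)**2)*1 = ((1/64)*(1/64)*(1/100)*1279**2)*1 = ((1/64)*(1/64)*(1/100)*1635841)*1 = (1635841/409600)*1 = 1635841/409600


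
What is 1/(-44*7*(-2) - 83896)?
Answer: -1/83280 ≈ -1.2008e-5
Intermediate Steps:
1/(-44*7*(-2) - 83896) = 1/(-308*(-2) - 83896) = 1/(616 - 83896) = 1/(-83280) = -1/83280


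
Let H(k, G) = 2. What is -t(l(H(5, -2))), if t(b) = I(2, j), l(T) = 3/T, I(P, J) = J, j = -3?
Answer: 3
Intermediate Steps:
t(b) = -3
-t(l(H(5, -2))) = -1*(-3) = 3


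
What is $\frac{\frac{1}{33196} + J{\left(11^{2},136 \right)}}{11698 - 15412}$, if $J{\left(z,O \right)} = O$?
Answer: $- \frac{4514657}{123289944} \approx -0.036618$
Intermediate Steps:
$\frac{\frac{1}{33196} + J{\left(11^{2},136 \right)}}{11698 - 15412} = \frac{\frac{1}{33196} + 136}{11698 - 15412} = \frac{\frac{1}{33196} + 136}{-3714} = \frac{4514657}{33196} \left(- \frac{1}{3714}\right) = - \frac{4514657}{123289944}$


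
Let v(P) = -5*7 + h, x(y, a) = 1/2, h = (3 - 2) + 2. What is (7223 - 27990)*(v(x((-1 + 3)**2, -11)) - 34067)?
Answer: 708133933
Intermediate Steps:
h = 3 (h = 1 + 2 = 3)
x(y, a) = 1/2 (x(y, a) = 1*(1/2) = 1/2)
v(P) = -32 (v(P) = -5*7 + 3 = -35 + 3 = -32)
(7223 - 27990)*(v(x((-1 + 3)**2, -11)) - 34067) = (7223 - 27990)*(-32 - 34067) = -20767*(-34099) = 708133933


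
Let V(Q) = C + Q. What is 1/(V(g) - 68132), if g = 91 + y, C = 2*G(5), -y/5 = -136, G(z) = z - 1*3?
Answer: -1/67357 ≈ -1.4846e-5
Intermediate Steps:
G(z) = -3 + z (G(z) = z - 3 = -3 + z)
y = 680 (y = -5*(-136) = 680)
C = 4 (C = 2*(-3 + 5) = 2*2 = 4)
g = 771 (g = 91 + 680 = 771)
V(Q) = 4 + Q
1/(V(g) - 68132) = 1/((4 + 771) - 68132) = 1/(775 - 68132) = 1/(-67357) = -1/67357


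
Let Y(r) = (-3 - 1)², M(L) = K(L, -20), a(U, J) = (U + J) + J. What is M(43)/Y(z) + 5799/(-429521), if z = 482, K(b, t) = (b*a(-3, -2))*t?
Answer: 646405909/1718084 ≈ 376.24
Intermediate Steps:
a(U, J) = U + 2*J (a(U, J) = (J + U) + J = U + 2*J)
K(b, t) = -7*b*t (K(b, t) = (b*(-3 + 2*(-2)))*t = (b*(-3 - 4))*t = (b*(-7))*t = (-7*b)*t = -7*b*t)
M(L) = 140*L (M(L) = -7*L*(-20) = 140*L)
Y(r) = 16 (Y(r) = (-4)² = 16)
M(43)/Y(z) + 5799/(-429521) = (140*43)/16 + 5799/(-429521) = 6020*(1/16) + 5799*(-1/429521) = 1505/4 - 5799/429521 = 646405909/1718084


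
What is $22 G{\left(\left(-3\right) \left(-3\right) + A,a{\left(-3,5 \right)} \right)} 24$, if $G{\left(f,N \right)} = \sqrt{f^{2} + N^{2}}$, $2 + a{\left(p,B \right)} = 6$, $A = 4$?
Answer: $528 \sqrt{185} \approx 7181.6$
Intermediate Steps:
$a{\left(p,B \right)} = 4$ ($a{\left(p,B \right)} = -2 + 6 = 4$)
$G{\left(f,N \right)} = \sqrt{N^{2} + f^{2}}$
$22 G{\left(\left(-3\right) \left(-3\right) + A,a{\left(-3,5 \right)} \right)} 24 = 22 \sqrt{4^{2} + \left(\left(-3\right) \left(-3\right) + 4\right)^{2}} \cdot 24 = 22 \sqrt{16 + \left(9 + 4\right)^{2}} \cdot 24 = 22 \sqrt{16 + 13^{2}} \cdot 24 = 22 \sqrt{16 + 169} \cdot 24 = 22 \sqrt{185} \cdot 24 = 528 \sqrt{185}$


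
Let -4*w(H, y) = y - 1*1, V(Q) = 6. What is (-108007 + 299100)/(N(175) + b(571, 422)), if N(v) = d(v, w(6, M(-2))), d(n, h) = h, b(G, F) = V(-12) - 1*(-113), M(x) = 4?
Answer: 764372/473 ≈ 1616.0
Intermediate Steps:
w(H, y) = ¼ - y/4 (w(H, y) = -(y - 1*1)/4 = -(y - 1)/4 = -(-1 + y)/4 = ¼ - y/4)
b(G, F) = 119 (b(G, F) = 6 - 1*(-113) = 6 + 113 = 119)
N(v) = -¾ (N(v) = ¼ - ¼*4 = ¼ - 1 = -¾)
(-108007 + 299100)/(N(175) + b(571, 422)) = (-108007 + 299100)/(-¾ + 119) = 191093/(473/4) = 191093*(4/473) = 764372/473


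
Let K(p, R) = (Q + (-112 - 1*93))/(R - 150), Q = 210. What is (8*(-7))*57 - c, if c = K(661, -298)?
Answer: -1430011/448 ≈ -3192.0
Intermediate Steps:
K(p, R) = 5/(-150 + R) (K(p, R) = (210 + (-112 - 1*93))/(R - 150) = (210 + (-112 - 93))/(-150 + R) = (210 - 205)/(-150 + R) = 5/(-150 + R))
c = -5/448 (c = 5/(-150 - 298) = 5/(-448) = 5*(-1/448) = -5/448 ≈ -0.011161)
(8*(-7))*57 - c = (8*(-7))*57 - 1*(-5/448) = -56*57 + 5/448 = -3192 + 5/448 = -1430011/448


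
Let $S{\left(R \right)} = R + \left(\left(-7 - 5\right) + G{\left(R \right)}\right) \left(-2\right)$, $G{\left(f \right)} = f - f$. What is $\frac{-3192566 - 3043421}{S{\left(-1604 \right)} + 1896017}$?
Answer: $- \frac{6235987}{1894437} \approx -3.2917$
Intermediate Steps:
$G{\left(f \right)} = 0$
$S{\left(R \right)} = 24 + R$ ($S{\left(R \right)} = R + \left(\left(-7 - 5\right) + 0\right) \left(-2\right) = R + \left(-12 + 0\right) \left(-2\right) = R - -24 = R + 24 = 24 + R$)
$\frac{-3192566 - 3043421}{S{\left(-1604 \right)} + 1896017} = \frac{-3192566 - 3043421}{\left(24 - 1604\right) + 1896017} = - \frac{6235987}{-1580 + 1896017} = - \frac{6235987}{1894437}$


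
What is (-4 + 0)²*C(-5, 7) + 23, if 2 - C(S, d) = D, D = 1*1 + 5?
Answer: -41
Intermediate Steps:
D = 6 (D = 1 + 5 = 6)
C(S, d) = -4 (C(S, d) = 2 - 1*6 = 2 - 6 = -4)
(-4 + 0)²*C(-5, 7) + 23 = (-4 + 0)²*(-4) + 23 = (-4)²*(-4) + 23 = 16*(-4) + 23 = -64 + 23 = -41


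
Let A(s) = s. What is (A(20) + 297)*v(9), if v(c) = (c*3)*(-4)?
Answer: -34236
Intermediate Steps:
v(c) = -12*c (v(c) = (3*c)*(-4) = -12*c)
(A(20) + 297)*v(9) = (20 + 297)*(-12*9) = 317*(-108) = -34236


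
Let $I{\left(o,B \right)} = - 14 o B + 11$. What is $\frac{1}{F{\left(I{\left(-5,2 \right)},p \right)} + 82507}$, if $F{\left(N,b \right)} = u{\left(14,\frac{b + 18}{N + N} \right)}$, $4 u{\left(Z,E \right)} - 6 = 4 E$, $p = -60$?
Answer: $\frac{302}{24917525} \approx 1.212 \cdot 10^{-5}$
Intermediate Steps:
$I{\left(o,B \right)} = 11 - 14 B o$ ($I{\left(o,B \right)} = - 14 B o + 11 = 11 - 14 B o$)
$u{\left(Z,E \right)} = \frac{3}{2} + E$ ($u{\left(Z,E \right)} = \frac{3}{2} + \frac{4 E}{4} = \frac{3}{2} + E$)
$F{\left(N,b \right)} = \frac{3}{2} + \frac{18 + b}{2 N}$ ($F{\left(N,b \right)} = \frac{3}{2} + \frac{b + 18}{N + N} = \frac{3}{2} + \frac{18 + b}{2 N}$)
$\frac{1}{F{\left(I{\left(-5,2 \right)},p \right)} + 82507} = \frac{1}{\frac{18 - 60 + 3 \left(11 - 28 \left(-5\right)\right)}{2 \left(11 - 28 \left(-5\right)\right)} + 82507} = \frac{1}{\frac{18 - 60 + 3 \left(11 + 140\right)}{2 \left(11 + 140\right)} + 82507} = \frac{1}{\frac{18 - 60 + 3 \cdot 151}{2 \cdot 151} + 82507} = \frac{1}{\frac{1}{2} \cdot \frac{1}{151} \left(18 - 60 + 453\right) + 82507} = \frac{1}{\frac{1}{2} \cdot \frac{1}{151} \cdot 411 + 82507} = \frac{1}{\frac{411}{302} + 82507} = \frac{1}{\frac{24917525}{302}} = \frac{302}{24917525}$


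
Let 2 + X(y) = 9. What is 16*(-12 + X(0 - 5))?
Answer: -80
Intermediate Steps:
X(y) = 7 (X(y) = -2 + 9 = 7)
16*(-12 + X(0 - 5)) = 16*(-12 + 7) = 16*(-5) = -80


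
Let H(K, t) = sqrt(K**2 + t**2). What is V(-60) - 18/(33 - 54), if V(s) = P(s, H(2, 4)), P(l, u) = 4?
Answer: 34/7 ≈ 4.8571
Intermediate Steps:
V(s) = 4
V(-60) - 18/(33 - 54) = 4 - 18/(33 - 54) = 4 - 18/(-21) = 4 - 1/21*(-18) = 4 + 6/7 = 34/7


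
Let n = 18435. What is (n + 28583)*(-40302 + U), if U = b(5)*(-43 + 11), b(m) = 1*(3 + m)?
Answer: -1906956044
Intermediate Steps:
b(m) = 3 + m
U = -256 (U = (3 + 5)*(-43 + 11) = 8*(-32) = -256)
(n + 28583)*(-40302 + U) = (18435 + 28583)*(-40302 - 256) = 47018*(-40558) = -1906956044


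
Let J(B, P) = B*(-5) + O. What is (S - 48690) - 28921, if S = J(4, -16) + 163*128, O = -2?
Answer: -56769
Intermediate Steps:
J(B, P) = -2 - 5*B (J(B, P) = B*(-5) - 2 = -5*B - 2 = -2 - 5*B)
S = 20842 (S = (-2 - 5*4) + 163*128 = (-2 - 20) + 20864 = -22 + 20864 = 20842)
(S - 48690) - 28921 = (20842 - 48690) - 28921 = -27848 - 28921 = -56769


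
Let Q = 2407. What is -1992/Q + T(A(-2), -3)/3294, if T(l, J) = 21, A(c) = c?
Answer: -26149/31842 ≈ -0.82121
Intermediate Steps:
-1992/Q + T(A(-2), -3)/3294 = -1992/2407 + 21/3294 = -1992*1/2407 + 21*(1/3294) = -24/29 + 7/1098 = -26149/31842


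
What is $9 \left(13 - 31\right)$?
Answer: $-162$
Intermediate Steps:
$9 \left(13 - 31\right) = 9 \left(-18\right) = -162$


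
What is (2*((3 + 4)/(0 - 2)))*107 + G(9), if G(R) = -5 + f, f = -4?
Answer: -758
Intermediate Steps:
G(R) = -9 (G(R) = -5 - 4 = -9)
(2*((3 + 4)/(0 - 2)))*107 + G(9) = (2*((3 + 4)/(0 - 2)))*107 - 9 = (2*(7/(-2)))*107 - 9 = (2*(7*(-½)))*107 - 9 = (2*(-7/2))*107 - 9 = -7*107 - 9 = -749 - 9 = -758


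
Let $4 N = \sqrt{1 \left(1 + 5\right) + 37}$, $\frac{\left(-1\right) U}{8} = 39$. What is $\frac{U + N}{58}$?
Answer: $- \frac{156}{29} + \frac{\sqrt{43}}{232} \approx -5.351$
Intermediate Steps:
$U = -312$ ($U = \left(-8\right) 39 = -312$)
$N = \frac{\sqrt{43}}{4}$ ($N = \frac{\sqrt{1 \left(1 + 5\right) + 37}}{4} = \frac{\sqrt{1 \cdot 6 + 37}}{4} = \frac{\sqrt{6 + 37}}{4} = \frac{\sqrt{43}}{4} \approx 1.6394$)
$\frac{U + N}{58} = \frac{-312 + \frac{\sqrt{43}}{4}}{58} = \left(-312 + \frac{\sqrt{43}}{4}\right) \frac{1}{58} = - \frac{156}{29} + \frac{\sqrt{43}}{232}$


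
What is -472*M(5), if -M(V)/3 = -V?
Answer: -7080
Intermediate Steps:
M(V) = 3*V (M(V) = -(-3)*V = 3*V)
-472*M(5) = -1416*5 = -472*15 = -7080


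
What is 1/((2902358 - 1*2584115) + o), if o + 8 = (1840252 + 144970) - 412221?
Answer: 1/1891236 ≈ 5.2875e-7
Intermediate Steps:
o = 1572993 (o = -8 + ((1840252 + 144970) - 412221) = -8 + (1985222 - 412221) = -8 + 1573001 = 1572993)
1/((2902358 - 1*2584115) + o) = 1/((2902358 - 1*2584115) + 1572993) = 1/((2902358 - 2584115) + 1572993) = 1/(318243 + 1572993) = 1/1891236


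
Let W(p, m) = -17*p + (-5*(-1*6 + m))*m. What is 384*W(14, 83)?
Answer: -12362112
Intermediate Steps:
W(p, m) = -17*p + m*(30 - 5*m) (W(p, m) = -17*p + (-5*(-6 + m))*m = -17*p + (30 - 5*m)*m = -17*p + m*(30 - 5*m))
384*W(14, 83) = 384*(-17*14 - 5*83² + 30*83) = 384*(-238 - 5*6889 + 2490) = 384*(-238 - 34445 + 2490) = 384*(-32193) = -12362112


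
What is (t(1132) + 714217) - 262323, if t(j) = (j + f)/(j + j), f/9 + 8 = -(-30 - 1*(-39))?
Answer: 1023088995/2264 ≈ 4.5189e+5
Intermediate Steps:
f = -153 (f = -72 + 9*(-(-30 - 1*(-39))) = -72 + 9*(-(-30 + 39)) = -72 + 9*(-1*9) = -72 + 9*(-9) = -72 - 81 = -153)
t(j) = (-153 + j)/(2*j) (t(j) = (j - 153)/(j + j) = (-153 + j)/((2*j)) = (-153 + j)*(1/(2*j)) = (-153 + j)/(2*j))
(t(1132) + 714217) - 262323 = ((1/2)*(-153 + 1132)/1132 + 714217) - 262323 = ((1/2)*(1/1132)*979 + 714217) - 262323 = (979/2264 + 714217) - 262323 = 1616988267/2264 - 262323 = 1023088995/2264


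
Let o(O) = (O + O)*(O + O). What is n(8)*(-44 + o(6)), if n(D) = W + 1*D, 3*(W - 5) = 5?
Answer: 4400/3 ≈ 1466.7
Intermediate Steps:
W = 20/3 (W = 5 + (⅓)*5 = 5 + 5/3 = 20/3 ≈ 6.6667)
o(O) = 4*O² (o(O) = (2*O)*(2*O) = 4*O²)
n(D) = 20/3 + D (n(D) = 20/3 + 1*D = 20/3 + D)
n(8)*(-44 + o(6)) = (20/3 + 8)*(-44 + 4*6²) = 44*(-44 + 4*36)/3 = 44*(-44 + 144)/3 = (44/3)*100 = 4400/3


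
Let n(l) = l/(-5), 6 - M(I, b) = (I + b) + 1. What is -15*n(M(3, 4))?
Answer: -6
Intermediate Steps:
M(I, b) = 5 - I - b (M(I, b) = 6 - ((I + b) + 1) = 6 - (1 + I + b) = 6 + (-1 - I - b) = 5 - I - b)
n(l) = -l/5 (n(l) = l*(-1/5) = -l/5)
-15*n(M(3, 4)) = -(-3)*(5 - 1*3 - 1*4) = -(-3)*(5 - 3 - 4) = -(-3)*(-2) = -15*2/5 = -6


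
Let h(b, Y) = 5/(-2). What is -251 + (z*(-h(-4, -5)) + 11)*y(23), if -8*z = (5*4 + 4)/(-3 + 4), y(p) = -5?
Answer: -537/2 ≈ -268.50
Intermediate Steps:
h(b, Y) = -5/2 (h(b, Y) = 5*(-½) = -5/2)
z = -3 (z = -(5*4 + 4)/(8*(-3 + 4)) = -(20 + 4)/(8*1) = -3 ≈ -3.0000)
-251 + (z*(-h(-4, -5)) + 11)*y(23) = -251 + (-(-3)*(-5)/2 + 11)*(-5) = -251 + (-3*5/2 + 11)*(-5) = -251 + (-15/2 + 11)*(-5) = -251 + (7/2)*(-5) = -251 - 35/2 = -537/2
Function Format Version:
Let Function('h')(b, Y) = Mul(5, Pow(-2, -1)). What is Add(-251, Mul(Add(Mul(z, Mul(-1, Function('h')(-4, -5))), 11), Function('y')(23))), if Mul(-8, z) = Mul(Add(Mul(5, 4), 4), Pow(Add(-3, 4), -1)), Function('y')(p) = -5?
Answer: Rational(-537, 2) ≈ -268.50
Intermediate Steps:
Function('h')(b, Y) = Rational(-5, 2) (Function('h')(b, Y) = Mul(5, Rational(-1, 2)) = Rational(-5, 2))
z = -3 (z = Mul(Rational(-1, 8), Mul(Add(Mul(5, 4), 4), Pow(Add(-3, 4), -1))) = Mul(Rational(-1, 8), Mul(Add(20, 4), Pow(1, -1))) = Mul(Rational(-1, 8), Mul(24, 1)) = Mul(Rational(-1, 8), 24) = -3)
Add(-251, Mul(Add(Mul(z, Mul(-1, Function('h')(-4, -5))), 11), Function('y')(23))) = Add(-251, Mul(Add(Mul(-3, Mul(-1, Rational(-5, 2))), 11), -5)) = Add(-251, Mul(Add(Mul(-3, Rational(5, 2)), 11), -5)) = Add(-251, Mul(Add(Rational(-15, 2), 11), -5)) = Add(-251, Mul(Rational(7, 2), -5)) = Add(-251, Rational(-35, 2)) = Rational(-537, 2)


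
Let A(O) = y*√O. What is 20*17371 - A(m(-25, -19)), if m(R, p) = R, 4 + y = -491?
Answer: 347420 + 2475*I ≈ 3.4742e+5 + 2475.0*I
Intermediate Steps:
y = -495 (y = -4 - 491 = -495)
A(O) = -495*√O
20*17371 - A(m(-25, -19)) = 20*17371 - (-495)*√(-25) = 347420 - (-495)*5*I = 347420 - (-2475)*I = 347420 + 2475*I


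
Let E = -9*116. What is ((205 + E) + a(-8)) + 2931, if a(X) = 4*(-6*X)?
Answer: 2284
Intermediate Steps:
a(X) = -24*X
E = -1044
((205 + E) + a(-8)) + 2931 = ((205 - 1044) - 24*(-8)) + 2931 = (-839 + 192) + 2931 = -647 + 2931 = 2284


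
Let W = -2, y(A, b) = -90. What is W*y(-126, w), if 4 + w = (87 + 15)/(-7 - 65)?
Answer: 180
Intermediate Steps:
w = -65/12 (w = -4 + (87 + 15)/(-7 - 65) = -4 + 102/(-72) = -4 + 102*(-1/72) = -4 - 17/12 = -65/12 ≈ -5.4167)
W*y(-126, w) = -2*(-90) = 180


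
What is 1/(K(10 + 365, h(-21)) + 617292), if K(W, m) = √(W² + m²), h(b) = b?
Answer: 34294/21169404011 - √15674/127016424066 ≈ 1.6190e-6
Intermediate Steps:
1/(K(10 + 365, h(-21)) + 617292) = 1/(√((10 + 365)² + (-21)²) + 617292) = 1/(√(375² + 441) + 617292) = 1/(√(140625 + 441) + 617292) = 1/(√141066 + 617292) = 1/(3*√15674 + 617292) = 1/(617292 + 3*√15674)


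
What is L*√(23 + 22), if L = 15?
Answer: 45*√5 ≈ 100.62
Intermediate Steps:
L*√(23 + 22) = 15*√(23 + 22) = 15*√45 = 15*(3*√5) = 45*√5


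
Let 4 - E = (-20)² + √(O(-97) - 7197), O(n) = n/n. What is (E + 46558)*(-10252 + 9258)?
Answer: -45885028 + 1988*I*√1799 ≈ -4.5885e+7 + 84320.0*I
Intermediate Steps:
O(n) = 1
E = -396 - 2*I*√1799 (E = 4 - ((-20)² + √(1 - 7197)) = 4 - (400 + √(-7196)) = 4 - (400 + 2*I*√1799) = 4 + (-400 - 2*I*√1799) = -396 - 2*I*√1799 ≈ -396.0 - 84.829*I)
(E + 46558)*(-10252 + 9258) = ((-396 - 2*I*√1799) + 46558)*(-10252 + 9258) = (46162 - 2*I*√1799)*(-994) = -45885028 + 1988*I*√1799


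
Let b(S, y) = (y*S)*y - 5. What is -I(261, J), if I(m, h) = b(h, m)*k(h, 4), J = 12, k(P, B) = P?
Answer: -9809364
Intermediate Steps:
b(S, y) = -5 + S*y² (b(S, y) = (S*y)*y - 5 = S*y² - 5 = -5 + S*y²)
I(m, h) = h*(-5 + h*m²) (I(m, h) = (-5 + h*m²)*h = h*(-5 + h*m²))
-I(261, J) = -12*(-5 + 12*261²) = -12*(-5 + 12*68121) = -12*(-5 + 817452) = -12*817447 = -1*9809364 = -9809364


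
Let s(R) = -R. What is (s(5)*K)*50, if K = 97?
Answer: -24250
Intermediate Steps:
(s(5)*K)*50 = (-1*5*97)*50 = -5*97*50 = -485*50 = -24250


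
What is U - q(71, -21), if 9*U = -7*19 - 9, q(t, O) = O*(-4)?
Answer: -898/9 ≈ -99.778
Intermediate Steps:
q(t, O) = -4*O
U = -142/9 (U = (-7*19 - 9)/9 = (-133 - 9)/9 = (⅑)*(-142) = -142/9 ≈ -15.778)
U - q(71, -21) = -142/9 - (-4)*(-21) = -142/9 - 1*84 = -142/9 - 84 = -898/9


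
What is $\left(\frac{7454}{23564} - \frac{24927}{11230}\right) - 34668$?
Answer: $- \frac{1146809849546}{33077965} \approx -34670.0$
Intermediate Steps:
$\left(\frac{7454}{23564} - \frac{24927}{11230}\right) - 34668 = \left(7454 \cdot \frac{1}{23564} - \frac{24927}{11230}\right) - 34668 = \left(\frac{3727}{11782} - \frac{24927}{11230}\right) - 34668 = - \frac{62958926}{33077965} - 34668 = - \frac{1146809849546}{33077965}$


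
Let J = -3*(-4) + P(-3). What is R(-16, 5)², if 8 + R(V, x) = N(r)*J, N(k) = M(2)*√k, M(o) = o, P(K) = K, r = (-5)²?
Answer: 6724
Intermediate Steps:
r = 25
J = 9 (J = -3*(-4) - 3 = 12 - 3 = 9)
N(k) = 2*√k
R(V, x) = 82 (R(V, x) = -8 + (2*√25)*9 = -8 + (2*5)*9 = -8 + 10*9 = -8 + 90 = 82)
R(-16, 5)² = 82² = 6724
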